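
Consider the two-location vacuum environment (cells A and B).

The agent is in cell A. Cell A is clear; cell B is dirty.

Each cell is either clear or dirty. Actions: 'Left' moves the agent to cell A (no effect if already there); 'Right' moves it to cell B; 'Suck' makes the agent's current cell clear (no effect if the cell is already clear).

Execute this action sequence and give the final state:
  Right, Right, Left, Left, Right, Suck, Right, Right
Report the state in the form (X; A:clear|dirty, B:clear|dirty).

(B; A:clear, B:clear)

[1] after Right: (B; A:clear, B:dirty)
[2] after Right: (B; A:clear, B:dirty)
[3] after Left: (A; A:clear, B:dirty)
[4] after Left: (A; A:clear, B:dirty)
[5] after Right: (B; A:clear, B:dirty)
[6] after Suck: (B; A:clear, B:clear)
[7] after Right: (B; A:clear, B:clear)
[8] after Right: (B; A:clear, B:clear)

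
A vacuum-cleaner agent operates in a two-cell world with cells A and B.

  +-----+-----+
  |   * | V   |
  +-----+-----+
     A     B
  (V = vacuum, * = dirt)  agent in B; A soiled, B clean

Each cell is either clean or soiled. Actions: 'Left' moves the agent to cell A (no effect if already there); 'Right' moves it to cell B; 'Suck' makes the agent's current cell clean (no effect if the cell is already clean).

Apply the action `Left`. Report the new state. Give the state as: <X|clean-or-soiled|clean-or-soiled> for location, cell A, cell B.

<A|soiled|clean>

start: <B|soiled|clean>
step 1/1 (Left): <A|soiled|clean>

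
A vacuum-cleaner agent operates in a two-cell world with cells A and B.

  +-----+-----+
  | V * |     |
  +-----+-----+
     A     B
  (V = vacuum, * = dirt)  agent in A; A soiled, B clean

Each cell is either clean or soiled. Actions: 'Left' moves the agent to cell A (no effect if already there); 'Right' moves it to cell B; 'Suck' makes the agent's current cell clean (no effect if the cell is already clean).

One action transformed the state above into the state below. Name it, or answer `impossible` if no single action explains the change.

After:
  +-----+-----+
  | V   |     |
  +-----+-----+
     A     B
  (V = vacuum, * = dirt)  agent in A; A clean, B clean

Suck

try  Left: <A|soiled|clean>
try Right: <B|soiled|clean>
try  Suck: <A|clean|clean>  ← match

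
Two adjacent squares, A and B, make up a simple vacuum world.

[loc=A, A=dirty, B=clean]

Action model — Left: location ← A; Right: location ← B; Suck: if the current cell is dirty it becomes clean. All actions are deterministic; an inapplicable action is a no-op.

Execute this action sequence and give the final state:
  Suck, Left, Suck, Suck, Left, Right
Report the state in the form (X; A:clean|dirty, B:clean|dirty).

(B; A:clean, B:clean)

1) do Suck; now (A; A:clean, B:clean)
2) do Left; now (A; A:clean, B:clean)
3) do Suck; now (A; A:clean, B:clean)
4) do Suck; now (A; A:clean, B:clean)
5) do Left; now (A; A:clean, B:clean)
6) do Right; now (B; A:clean, B:clean)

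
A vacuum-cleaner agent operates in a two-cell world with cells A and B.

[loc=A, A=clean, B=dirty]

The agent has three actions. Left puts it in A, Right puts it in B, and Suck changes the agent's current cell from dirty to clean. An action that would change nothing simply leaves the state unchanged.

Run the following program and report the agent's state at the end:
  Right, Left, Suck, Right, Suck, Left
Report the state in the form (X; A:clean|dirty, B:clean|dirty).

1. Right → (B; A:clean, B:dirty)
2. Left → (A; A:clean, B:dirty)
3. Suck → (A; A:clean, B:dirty)
4. Right → (B; A:clean, B:dirty)
5. Suck → (B; A:clean, B:clean)
6. Left → (A; A:clean, B:clean)

(A; A:clean, B:clean)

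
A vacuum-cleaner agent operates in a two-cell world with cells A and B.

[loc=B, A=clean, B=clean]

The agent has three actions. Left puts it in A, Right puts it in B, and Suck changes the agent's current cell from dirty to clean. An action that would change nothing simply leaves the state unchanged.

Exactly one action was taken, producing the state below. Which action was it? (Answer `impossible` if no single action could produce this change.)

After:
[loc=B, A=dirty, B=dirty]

impossible

try  Left: loc=A A=clean B=clean
try Right: loc=B A=clean B=clean
try  Suck: loc=B A=clean B=clean
no single action produces the after-state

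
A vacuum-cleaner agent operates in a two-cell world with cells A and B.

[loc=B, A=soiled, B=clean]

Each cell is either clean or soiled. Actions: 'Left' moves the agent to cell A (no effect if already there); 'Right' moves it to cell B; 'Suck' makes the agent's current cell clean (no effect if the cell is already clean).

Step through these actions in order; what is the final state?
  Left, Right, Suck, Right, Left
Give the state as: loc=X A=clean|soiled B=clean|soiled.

loc=A A=soiled B=clean

Left (#1): loc=A A=soiled B=clean
Right (#2): loc=B A=soiled B=clean
Suck (#3): loc=B A=soiled B=clean
Right (#4): loc=B A=soiled B=clean
Left (#5): loc=A A=soiled B=clean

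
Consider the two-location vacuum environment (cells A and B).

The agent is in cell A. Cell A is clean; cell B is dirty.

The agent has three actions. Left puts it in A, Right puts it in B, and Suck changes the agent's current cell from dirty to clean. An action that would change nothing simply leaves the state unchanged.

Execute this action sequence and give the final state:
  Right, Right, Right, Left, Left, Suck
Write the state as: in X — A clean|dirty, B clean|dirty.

in A — A clean, B dirty

1. Right → in B — A clean, B dirty
2. Right → in B — A clean, B dirty
3. Right → in B — A clean, B dirty
4. Left → in A — A clean, B dirty
5. Left → in A — A clean, B dirty
6. Suck → in A — A clean, B dirty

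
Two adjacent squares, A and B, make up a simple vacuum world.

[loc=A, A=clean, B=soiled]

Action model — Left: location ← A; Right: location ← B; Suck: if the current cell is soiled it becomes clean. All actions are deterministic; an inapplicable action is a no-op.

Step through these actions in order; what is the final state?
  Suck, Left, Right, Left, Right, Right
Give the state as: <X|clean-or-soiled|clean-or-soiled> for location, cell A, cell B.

<B|clean|soiled>

1) do Suck; now <A|clean|soiled>
2) do Left; now <A|clean|soiled>
3) do Right; now <B|clean|soiled>
4) do Left; now <A|clean|soiled>
5) do Right; now <B|clean|soiled>
6) do Right; now <B|clean|soiled>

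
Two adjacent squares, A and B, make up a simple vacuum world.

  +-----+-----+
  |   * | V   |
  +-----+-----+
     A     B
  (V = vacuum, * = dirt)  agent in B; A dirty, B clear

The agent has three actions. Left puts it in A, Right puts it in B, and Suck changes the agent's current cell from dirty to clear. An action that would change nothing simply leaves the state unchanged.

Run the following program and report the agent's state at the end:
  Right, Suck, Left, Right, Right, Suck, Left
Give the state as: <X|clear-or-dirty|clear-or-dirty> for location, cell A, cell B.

Right (#1): <B|dirty|clear>
Suck (#2): <B|dirty|clear>
Left (#3): <A|dirty|clear>
Right (#4): <B|dirty|clear>
Right (#5): <B|dirty|clear>
Suck (#6): <B|dirty|clear>
Left (#7): <A|dirty|clear>

<A|dirty|clear>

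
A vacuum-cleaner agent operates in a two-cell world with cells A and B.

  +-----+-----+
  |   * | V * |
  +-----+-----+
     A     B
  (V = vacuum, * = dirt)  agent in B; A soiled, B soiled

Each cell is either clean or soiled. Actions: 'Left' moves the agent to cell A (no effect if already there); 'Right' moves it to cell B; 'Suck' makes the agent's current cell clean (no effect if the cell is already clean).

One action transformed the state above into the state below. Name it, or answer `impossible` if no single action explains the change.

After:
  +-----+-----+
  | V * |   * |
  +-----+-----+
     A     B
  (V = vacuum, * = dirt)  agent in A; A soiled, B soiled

try  Left: in A — A soiled, B soiled  ← match
try Right: in B — A soiled, B soiled
try  Suck: in B — A soiled, B clean

Left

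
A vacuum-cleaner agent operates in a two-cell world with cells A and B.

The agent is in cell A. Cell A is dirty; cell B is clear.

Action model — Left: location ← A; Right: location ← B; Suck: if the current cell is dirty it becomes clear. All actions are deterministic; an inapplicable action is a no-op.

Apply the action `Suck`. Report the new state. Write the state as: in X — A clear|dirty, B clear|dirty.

in A — A clear, B clear

start: in A — A dirty, B clear
Suck (#1): in A — A clear, B clear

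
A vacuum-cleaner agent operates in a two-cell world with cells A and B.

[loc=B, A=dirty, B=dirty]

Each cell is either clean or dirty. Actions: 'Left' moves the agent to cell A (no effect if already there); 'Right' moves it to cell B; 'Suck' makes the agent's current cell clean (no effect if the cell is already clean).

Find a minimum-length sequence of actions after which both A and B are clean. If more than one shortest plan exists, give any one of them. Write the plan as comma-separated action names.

1) do Suck; now <B|dirty|clean>
2) do Left; now <A|dirty|clean>
3) do Suck; now <A|clean|clean>
min 3: Suck B + move + Suck A

Suck, Left, Suck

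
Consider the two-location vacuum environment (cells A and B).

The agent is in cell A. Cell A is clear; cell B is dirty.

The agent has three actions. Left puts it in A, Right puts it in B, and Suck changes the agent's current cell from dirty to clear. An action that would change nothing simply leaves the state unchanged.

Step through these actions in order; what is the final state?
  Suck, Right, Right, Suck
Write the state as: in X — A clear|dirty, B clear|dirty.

in B — A clear, B clear

1) do Suck; now in A — A clear, B dirty
2) do Right; now in B — A clear, B dirty
3) do Right; now in B — A clear, B dirty
4) do Suck; now in B — A clear, B clear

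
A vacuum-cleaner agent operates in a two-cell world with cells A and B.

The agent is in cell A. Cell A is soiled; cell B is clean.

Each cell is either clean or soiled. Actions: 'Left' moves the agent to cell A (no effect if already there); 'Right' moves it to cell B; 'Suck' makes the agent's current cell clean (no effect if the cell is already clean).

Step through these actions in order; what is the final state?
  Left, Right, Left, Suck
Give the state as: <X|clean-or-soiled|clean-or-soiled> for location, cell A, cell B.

Left (#1): <A|soiled|clean>
Right (#2): <B|soiled|clean>
Left (#3): <A|soiled|clean>
Suck (#4): <A|clean|clean>

<A|clean|clean>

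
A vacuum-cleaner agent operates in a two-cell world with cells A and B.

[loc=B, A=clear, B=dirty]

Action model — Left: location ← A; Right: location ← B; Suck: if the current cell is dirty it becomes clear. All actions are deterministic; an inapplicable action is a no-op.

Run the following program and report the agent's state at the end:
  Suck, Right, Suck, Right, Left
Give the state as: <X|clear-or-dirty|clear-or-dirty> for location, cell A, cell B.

[1] after Suck: <B|clear|clear>
[2] after Right: <B|clear|clear>
[3] after Suck: <B|clear|clear>
[4] after Right: <B|clear|clear>
[5] after Left: <A|clear|clear>

<A|clear|clear>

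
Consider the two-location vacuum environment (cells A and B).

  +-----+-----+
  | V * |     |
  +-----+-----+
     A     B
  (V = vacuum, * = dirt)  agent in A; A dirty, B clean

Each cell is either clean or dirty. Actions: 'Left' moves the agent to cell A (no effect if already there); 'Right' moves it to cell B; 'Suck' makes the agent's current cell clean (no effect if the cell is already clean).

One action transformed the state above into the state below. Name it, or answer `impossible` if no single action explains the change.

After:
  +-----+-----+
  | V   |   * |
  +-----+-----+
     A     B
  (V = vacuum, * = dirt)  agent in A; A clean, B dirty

try  Left: <A|dirty|clean>
try Right: <B|dirty|clean>
try  Suck: <A|clean|clean>
no single action produces the after-state

impossible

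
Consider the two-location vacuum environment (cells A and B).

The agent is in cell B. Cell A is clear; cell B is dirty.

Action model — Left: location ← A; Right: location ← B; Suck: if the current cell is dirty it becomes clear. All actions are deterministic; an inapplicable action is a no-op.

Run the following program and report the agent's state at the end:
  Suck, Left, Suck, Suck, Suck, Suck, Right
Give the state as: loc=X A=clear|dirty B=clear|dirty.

1. Suck → loc=B A=clear B=clear
2. Left → loc=A A=clear B=clear
3. Suck → loc=A A=clear B=clear
4. Suck → loc=A A=clear B=clear
5. Suck → loc=A A=clear B=clear
6. Suck → loc=A A=clear B=clear
7. Right → loc=B A=clear B=clear

loc=B A=clear B=clear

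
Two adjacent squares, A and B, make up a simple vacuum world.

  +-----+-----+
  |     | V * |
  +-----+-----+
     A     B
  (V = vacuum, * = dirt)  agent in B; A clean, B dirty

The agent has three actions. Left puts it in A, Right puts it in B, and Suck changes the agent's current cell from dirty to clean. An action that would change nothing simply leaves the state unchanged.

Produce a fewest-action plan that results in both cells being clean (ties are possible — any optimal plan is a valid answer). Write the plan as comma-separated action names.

Suck

step 1/1 (Suck): <B|clean|clean>
min 1: B is dirty, one Suck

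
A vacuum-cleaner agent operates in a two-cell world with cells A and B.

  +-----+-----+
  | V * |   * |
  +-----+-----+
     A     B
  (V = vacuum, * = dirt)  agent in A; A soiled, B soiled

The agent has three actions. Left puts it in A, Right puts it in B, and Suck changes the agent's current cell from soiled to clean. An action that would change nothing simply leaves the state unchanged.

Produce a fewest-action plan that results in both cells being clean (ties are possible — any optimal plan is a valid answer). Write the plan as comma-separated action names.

1) do Suck; now in A — A clean, B soiled
2) do Right; now in B — A clean, B soiled
3) do Suck; now in B — A clean, B clean
min 3: Suck A + move + Suck B

Suck, Right, Suck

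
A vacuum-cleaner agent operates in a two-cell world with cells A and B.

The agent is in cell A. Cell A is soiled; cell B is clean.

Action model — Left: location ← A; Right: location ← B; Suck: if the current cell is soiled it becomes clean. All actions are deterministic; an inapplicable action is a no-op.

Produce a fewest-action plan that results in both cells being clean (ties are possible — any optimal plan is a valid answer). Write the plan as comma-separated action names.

[1] after Suck: <A|clean|clean>
min 1: A is soiled, one Suck

Suck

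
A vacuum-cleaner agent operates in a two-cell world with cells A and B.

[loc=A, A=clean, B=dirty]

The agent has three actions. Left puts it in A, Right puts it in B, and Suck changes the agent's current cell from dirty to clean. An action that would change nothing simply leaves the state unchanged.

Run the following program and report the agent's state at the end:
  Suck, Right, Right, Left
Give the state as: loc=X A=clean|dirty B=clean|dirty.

[1] after Suck: loc=A A=clean B=dirty
[2] after Right: loc=B A=clean B=dirty
[3] after Right: loc=B A=clean B=dirty
[4] after Left: loc=A A=clean B=dirty

loc=A A=clean B=dirty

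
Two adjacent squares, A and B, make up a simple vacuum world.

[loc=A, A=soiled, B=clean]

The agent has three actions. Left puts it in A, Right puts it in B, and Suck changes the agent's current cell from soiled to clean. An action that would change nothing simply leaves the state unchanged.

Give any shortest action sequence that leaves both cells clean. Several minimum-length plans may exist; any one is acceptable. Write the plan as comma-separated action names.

Suck

1. Suck → in A — A clean, B clean
min 1: A is soiled, one Suck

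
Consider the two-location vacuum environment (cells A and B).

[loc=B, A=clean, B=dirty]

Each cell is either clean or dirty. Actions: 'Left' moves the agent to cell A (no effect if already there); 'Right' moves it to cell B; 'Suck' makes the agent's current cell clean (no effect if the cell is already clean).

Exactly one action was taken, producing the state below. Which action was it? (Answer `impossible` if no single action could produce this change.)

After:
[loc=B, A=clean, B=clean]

Suck

try  Left: <A|clean|dirty>
try Right: <B|clean|dirty>
try  Suck: <B|clean|clean>  ← match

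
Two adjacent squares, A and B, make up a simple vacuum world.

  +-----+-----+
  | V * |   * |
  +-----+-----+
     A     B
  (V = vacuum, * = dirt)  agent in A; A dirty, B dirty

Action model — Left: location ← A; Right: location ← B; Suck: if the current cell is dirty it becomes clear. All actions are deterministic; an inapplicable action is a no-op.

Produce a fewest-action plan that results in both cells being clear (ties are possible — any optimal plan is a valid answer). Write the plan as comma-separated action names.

Suck, Right, Suck

Suck (#1): <A|clear|dirty>
Right (#2): <B|clear|dirty>
Suck (#3): <B|clear|clear>
min 3: Suck A + move + Suck B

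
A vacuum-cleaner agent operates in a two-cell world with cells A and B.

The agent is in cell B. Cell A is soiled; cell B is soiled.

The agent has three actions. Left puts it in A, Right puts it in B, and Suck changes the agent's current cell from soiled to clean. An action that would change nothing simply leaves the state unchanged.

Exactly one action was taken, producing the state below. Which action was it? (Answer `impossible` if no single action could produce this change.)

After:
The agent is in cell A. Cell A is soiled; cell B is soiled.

try  Left: (A; A:soiled, B:soiled)  ← match
try Right: (B; A:soiled, B:soiled)
try  Suck: (B; A:soiled, B:clean)

Left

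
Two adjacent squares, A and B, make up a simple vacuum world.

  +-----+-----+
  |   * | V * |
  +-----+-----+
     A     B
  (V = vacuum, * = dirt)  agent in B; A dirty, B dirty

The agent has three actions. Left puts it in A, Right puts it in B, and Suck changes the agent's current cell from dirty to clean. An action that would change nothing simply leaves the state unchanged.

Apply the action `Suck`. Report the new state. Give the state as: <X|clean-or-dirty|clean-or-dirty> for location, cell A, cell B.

start: <B|dirty|dirty>
Suck (#1): <B|dirty|clean>

<B|dirty|clean>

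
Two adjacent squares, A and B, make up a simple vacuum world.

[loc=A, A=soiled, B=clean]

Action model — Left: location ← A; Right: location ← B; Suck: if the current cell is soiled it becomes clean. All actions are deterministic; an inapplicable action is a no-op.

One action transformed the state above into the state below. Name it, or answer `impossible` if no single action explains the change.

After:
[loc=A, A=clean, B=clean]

Suck

try  Left: in A — A soiled, B clean
try Right: in B — A soiled, B clean
try  Suck: in A — A clean, B clean  ← match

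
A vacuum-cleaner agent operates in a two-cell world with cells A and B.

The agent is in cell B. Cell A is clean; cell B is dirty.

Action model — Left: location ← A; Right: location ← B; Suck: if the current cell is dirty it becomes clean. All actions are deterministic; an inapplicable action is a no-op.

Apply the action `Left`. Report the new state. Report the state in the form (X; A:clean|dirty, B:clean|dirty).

start: (B; A:clean, B:dirty)
t=1 Left ⇒ (A; A:clean, B:dirty)

(A; A:clean, B:dirty)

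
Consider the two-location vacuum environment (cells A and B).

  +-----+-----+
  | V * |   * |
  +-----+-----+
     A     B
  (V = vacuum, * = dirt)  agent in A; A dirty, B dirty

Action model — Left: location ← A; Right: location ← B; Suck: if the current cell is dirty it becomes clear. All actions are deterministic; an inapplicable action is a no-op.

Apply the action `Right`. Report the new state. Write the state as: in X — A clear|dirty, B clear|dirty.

in B — A dirty, B dirty

start: in A — A dirty, B dirty
Right (#1): in B — A dirty, B dirty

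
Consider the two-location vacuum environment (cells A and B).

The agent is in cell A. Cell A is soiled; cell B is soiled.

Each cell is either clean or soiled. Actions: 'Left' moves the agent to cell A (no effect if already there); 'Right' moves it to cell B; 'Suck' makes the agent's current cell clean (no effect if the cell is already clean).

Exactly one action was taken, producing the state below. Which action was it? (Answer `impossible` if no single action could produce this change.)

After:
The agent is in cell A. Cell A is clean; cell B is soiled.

Suck

try  Left: loc=A A=soiled B=soiled
try Right: loc=B A=soiled B=soiled
try  Suck: loc=A A=clean B=soiled  ← match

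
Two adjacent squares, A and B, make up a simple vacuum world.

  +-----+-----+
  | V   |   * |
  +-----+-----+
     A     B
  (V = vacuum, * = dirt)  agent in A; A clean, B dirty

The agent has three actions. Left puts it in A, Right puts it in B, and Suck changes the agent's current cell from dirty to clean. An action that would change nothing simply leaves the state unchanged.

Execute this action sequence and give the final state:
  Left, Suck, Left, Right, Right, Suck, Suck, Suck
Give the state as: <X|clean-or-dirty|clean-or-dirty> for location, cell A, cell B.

t=1 Left ⇒ <A|clean|dirty>
t=2 Suck ⇒ <A|clean|dirty>
t=3 Left ⇒ <A|clean|dirty>
t=4 Right ⇒ <B|clean|dirty>
t=5 Right ⇒ <B|clean|dirty>
t=6 Suck ⇒ <B|clean|clean>
t=7 Suck ⇒ <B|clean|clean>
t=8 Suck ⇒ <B|clean|clean>

<B|clean|clean>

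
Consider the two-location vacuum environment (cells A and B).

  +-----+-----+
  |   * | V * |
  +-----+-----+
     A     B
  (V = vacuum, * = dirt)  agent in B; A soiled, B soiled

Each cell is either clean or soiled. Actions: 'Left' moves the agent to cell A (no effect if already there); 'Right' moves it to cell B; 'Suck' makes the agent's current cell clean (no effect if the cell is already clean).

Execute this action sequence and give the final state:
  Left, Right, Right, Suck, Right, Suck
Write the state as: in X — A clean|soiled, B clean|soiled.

in B — A soiled, B clean

1. Left → in A — A soiled, B soiled
2. Right → in B — A soiled, B soiled
3. Right → in B — A soiled, B soiled
4. Suck → in B — A soiled, B clean
5. Right → in B — A soiled, B clean
6. Suck → in B — A soiled, B clean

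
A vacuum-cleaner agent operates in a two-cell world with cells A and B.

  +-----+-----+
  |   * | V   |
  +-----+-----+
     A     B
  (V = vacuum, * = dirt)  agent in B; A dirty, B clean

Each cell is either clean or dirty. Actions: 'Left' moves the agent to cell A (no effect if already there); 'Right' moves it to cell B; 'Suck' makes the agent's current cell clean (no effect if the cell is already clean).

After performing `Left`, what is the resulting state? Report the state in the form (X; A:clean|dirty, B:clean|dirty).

(A; A:dirty, B:clean)

start: (B; A:dirty, B:clean)
[1] after Left: (A; A:dirty, B:clean)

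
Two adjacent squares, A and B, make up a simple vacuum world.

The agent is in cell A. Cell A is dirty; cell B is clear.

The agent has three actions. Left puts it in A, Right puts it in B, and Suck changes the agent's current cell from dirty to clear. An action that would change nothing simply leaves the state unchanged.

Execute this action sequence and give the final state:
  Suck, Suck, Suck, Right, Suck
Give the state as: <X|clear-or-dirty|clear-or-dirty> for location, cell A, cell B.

t=1 Suck ⇒ <A|clear|clear>
t=2 Suck ⇒ <A|clear|clear>
t=3 Suck ⇒ <A|clear|clear>
t=4 Right ⇒ <B|clear|clear>
t=5 Suck ⇒ <B|clear|clear>

<B|clear|clear>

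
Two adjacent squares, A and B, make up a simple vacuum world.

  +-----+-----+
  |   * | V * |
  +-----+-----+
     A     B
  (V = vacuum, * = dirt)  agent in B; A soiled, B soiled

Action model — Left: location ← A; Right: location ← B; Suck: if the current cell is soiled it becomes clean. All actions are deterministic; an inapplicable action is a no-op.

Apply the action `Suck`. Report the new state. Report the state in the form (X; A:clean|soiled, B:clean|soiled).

(B; A:soiled, B:clean)

start: (B; A:soiled, B:soiled)
step 1/1 (Suck): (B; A:soiled, B:clean)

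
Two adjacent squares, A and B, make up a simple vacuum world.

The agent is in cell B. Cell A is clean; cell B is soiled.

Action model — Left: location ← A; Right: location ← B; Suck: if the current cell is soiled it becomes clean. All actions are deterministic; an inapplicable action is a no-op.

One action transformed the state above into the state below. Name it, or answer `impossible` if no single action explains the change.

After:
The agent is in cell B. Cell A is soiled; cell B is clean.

impossible

try  Left: (A; A:clean, B:soiled)
try Right: (B; A:clean, B:soiled)
try  Suck: (B; A:clean, B:clean)
no single action produces the after-state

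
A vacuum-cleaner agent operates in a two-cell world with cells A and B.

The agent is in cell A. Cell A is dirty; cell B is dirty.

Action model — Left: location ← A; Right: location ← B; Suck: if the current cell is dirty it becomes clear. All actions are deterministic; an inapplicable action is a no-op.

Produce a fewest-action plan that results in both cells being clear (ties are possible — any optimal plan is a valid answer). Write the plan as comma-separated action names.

1) do Suck; now in A — A clear, B dirty
2) do Right; now in B — A clear, B dirty
3) do Suck; now in B — A clear, B clear
min 3: Suck A + move + Suck B

Suck, Right, Suck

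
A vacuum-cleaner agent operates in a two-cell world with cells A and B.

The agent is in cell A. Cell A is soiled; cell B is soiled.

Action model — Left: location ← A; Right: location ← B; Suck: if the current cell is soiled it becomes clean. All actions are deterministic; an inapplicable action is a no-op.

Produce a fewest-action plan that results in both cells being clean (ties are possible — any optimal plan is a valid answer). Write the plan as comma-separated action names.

Suck, Right, Suck

[1] after Suck: loc=A A=clean B=soiled
[2] after Right: loc=B A=clean B=soiled
[3] after Suck: loc=B A=clean B=clean
min 3: Suck A + move + Suck B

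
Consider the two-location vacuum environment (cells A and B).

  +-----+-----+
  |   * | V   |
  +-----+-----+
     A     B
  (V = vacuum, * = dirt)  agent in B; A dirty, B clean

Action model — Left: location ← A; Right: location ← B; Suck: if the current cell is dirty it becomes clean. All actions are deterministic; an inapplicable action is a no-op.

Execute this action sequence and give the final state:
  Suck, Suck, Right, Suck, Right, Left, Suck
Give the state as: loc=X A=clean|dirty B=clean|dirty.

loc=A A=clean B=clean

1. Suck → loc=B A=dirty B=clean
2. Suck → loc=B A=dirty B=clean
3. Right → loc=B A=dirty B=clean
4. Suck → loc=B A=dirty B=clean
5. Right → loc=B A=dirty B=clean
6. Left → loc=A A=dirty B=clean
7. Suck → loc=A A=clean B=clean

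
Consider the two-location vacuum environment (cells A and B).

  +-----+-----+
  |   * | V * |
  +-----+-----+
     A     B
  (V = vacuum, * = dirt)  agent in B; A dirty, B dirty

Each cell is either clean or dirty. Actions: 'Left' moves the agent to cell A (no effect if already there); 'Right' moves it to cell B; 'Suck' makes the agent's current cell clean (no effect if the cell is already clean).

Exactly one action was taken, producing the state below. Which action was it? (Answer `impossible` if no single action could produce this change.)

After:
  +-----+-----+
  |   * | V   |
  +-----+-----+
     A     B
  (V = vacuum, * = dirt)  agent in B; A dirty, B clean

try  Left: (A; A:dirty, B:dirty)
try Right: (B; A:dirty, B:dirty)
try  Suck: (B; A:dirty, B:clean)  ← match

Suck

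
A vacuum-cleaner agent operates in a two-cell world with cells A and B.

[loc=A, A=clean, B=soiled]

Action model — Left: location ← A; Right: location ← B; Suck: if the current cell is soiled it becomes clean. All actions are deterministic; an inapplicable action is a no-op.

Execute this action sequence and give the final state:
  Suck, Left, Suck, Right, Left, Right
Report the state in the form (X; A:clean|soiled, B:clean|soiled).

(B; A:clean, B:soiled)

step 1/6 (Suck): (A; A:clean, B:soiled)
step 2/6 (Left): (A; A:clean, B:soiled)
step 3/6 (Suck): (A; A:clean, B:soiled)
step 4/6 (Right): (B; A:clean, B:soiled)
step 5/6 (Left): (A; A:clean, B:soiled)
step 6/6 (Right): (B; A:clean, B:soiled)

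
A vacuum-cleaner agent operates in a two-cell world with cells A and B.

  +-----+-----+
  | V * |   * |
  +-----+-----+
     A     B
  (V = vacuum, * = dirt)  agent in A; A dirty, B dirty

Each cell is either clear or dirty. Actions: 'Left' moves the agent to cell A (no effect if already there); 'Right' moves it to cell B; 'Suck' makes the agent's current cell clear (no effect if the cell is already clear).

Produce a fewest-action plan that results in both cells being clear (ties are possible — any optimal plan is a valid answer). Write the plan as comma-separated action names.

1) do Suck; now in A — A clear, B dirty
2) do Right; now in B — A clear, B dirty
3) do Suck; now in B — A clear, B clear
min 3: Suck A + move + Suck B

Suck, Right, Suck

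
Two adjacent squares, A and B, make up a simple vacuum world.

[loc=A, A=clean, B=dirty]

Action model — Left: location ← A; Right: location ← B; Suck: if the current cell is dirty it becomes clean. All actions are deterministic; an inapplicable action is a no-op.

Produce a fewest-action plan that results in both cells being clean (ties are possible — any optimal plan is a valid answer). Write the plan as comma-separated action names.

[1] after Right: (B; A:clean, B:dirty)
[2] after Suck: (B; A:clean, B:clean)
min 2: go B then Suck

Right, Suck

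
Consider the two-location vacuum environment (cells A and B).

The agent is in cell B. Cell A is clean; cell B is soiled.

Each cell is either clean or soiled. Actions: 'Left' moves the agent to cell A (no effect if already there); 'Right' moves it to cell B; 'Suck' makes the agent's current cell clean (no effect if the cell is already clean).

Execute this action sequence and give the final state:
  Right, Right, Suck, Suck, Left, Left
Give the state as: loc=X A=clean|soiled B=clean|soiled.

Right (#1): loc=B A=clean B=soiled
Right (#2): loc=B A=clean B=soiled
Suck (#3): loc=B A=clean B=clean
Suck (#4): loc=B A=clean B=clean
Left (#5): loc=A A=clean B=clean
Left (#6): loc=A A=clean B=clean

loc=A A=clean B=clean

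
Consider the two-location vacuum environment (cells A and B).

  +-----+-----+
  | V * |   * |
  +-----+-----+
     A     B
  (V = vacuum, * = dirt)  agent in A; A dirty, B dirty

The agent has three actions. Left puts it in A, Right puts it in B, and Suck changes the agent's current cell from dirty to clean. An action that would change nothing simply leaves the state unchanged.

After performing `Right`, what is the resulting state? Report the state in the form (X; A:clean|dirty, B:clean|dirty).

start: (A; A:dirty, B:dirty)
1) do Right; now (B; A:dirty, B:dirty)

(B; A:dirty, B:dirty)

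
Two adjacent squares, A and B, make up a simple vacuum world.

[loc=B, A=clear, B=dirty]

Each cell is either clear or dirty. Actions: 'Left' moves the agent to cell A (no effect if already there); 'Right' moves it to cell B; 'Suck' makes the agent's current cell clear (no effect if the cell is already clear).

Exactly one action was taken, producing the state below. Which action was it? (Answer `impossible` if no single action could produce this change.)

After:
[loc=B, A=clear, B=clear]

Suck

try  Left: <A|clear|dirty>
try Right: <B|clear|dirty>
try  Suck: <B|clear|clear>  ← match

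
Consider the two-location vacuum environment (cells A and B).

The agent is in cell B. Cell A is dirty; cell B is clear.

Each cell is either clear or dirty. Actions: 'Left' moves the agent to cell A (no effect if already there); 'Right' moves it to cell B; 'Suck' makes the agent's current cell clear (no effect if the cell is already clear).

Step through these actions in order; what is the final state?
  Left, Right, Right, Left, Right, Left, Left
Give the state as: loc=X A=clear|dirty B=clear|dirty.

step 1/7 (Left): loc=A A=dirty B=clear
step 2/7 (Right): loc=B A=dirty B=clear
step 3/7 (Right): loc=B A=dirty B=clear
step 4/7 (Left): loc=A A=dirty B=clear
step 5/7 (Right): loc=B A=dirty B=clear
step 6/7 (Left): loc=A A=dirty B=clear
step 7/7 (Left): loc=A A=dirty B=clear

loc=A A=dirty B=clear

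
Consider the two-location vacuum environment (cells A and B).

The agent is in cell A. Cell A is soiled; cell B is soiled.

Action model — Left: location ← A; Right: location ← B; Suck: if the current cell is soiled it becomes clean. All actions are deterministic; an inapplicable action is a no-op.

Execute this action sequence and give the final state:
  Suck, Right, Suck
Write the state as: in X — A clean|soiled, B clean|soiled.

1. Suck → in A — A clean, B soiled
2. Right → in B — A clean, B soiled
3. Suck → in B — A clean, B clean

in B — A clean, B clean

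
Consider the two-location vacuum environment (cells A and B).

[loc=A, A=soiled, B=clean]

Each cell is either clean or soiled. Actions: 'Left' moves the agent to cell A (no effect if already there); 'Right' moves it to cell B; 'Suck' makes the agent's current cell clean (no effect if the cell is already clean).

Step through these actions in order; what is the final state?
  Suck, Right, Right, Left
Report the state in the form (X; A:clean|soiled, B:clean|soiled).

t=1 Suck ⇒ (A; A:clean, B:clean)
t=2 Right ⇒ (B; A:clean, B:clean)
t=3 Right ⇒ (B; A:clean, B:clean)
t=4 Left ⇒ (A; A:clean, B:clean)

(A; A:clean, B:clean)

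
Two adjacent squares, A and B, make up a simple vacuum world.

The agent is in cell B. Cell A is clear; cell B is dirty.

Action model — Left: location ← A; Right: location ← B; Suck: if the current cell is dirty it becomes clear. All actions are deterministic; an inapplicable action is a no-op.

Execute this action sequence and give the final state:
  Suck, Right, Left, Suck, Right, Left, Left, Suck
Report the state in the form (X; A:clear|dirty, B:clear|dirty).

(A; A:clear, B:clear)

step 1/8 (Suck): (B; A:clear, B:clear)
step 2/8 (Right): (B; A:clear, B:clear)
step 3/8 (Left): (A; A:clear, B:clear)
step 4/8 (Suck): (A; A:clear, B:clear)
step 5/8 (Right): (B; A:clear, B:clear)
step 6/8 (Left): (A; A:clear, B:clear)
step 7/8 (Left): (A; A:clear, B:clear)
step 8/8 (Suck): (A; A:clear, B:clear)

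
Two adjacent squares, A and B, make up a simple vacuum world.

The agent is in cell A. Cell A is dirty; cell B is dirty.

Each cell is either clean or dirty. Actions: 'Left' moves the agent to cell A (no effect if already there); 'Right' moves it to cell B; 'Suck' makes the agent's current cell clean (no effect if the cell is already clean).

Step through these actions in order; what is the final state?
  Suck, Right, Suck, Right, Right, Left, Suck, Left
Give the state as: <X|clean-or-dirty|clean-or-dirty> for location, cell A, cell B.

<A|clean|clean>

t=1 Suck ⇒ <A|clean|dirty>
t=2 Right ⇒ <B|clean|dirty>
t=3 Suck ⇒ <B|clean|clean>
t=4 Right ⇒ <B|clean|clean>
t=5 Right ⇒ <B|clean|clean>
t=6 Left ⇒ <A|clean|clean>
t=7 Suck ⇒ <A|clean|clean>
t=8 Left ⇒ <A|clean|clean>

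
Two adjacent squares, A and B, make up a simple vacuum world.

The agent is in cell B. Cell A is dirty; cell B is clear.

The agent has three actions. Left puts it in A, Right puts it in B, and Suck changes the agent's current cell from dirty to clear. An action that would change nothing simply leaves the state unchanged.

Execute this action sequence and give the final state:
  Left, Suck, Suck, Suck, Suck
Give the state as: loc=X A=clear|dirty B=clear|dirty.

loc=A A=clear B=clear

1. Left → loc=A A=dirty B=clear
2. Suck → loc=A A=clear B=clear
3. Suck → loc=A A=clear B=clear
4. Suck → loc=A A=clear B=clear
5. Suck → loc=A A=clear B=clear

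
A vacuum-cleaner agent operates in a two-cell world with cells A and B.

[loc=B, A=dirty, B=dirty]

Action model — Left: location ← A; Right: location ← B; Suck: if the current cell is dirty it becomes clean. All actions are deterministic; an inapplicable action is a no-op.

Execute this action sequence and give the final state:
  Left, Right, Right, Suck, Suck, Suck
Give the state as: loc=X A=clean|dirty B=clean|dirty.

loc=B A=dirty B=clean

[1] after Left: loc=A A=dirty B=dirty
[2] after Right: loc=B A=dirty B=dirty
[3] after Right: loc=B A=dirty B=dirty
[4] after Suck: loc=B A=dirty B=clean
[5] after Suck: loc=B A=dirty B=clean
[6] after Suck: loc=B A=dirty B=clean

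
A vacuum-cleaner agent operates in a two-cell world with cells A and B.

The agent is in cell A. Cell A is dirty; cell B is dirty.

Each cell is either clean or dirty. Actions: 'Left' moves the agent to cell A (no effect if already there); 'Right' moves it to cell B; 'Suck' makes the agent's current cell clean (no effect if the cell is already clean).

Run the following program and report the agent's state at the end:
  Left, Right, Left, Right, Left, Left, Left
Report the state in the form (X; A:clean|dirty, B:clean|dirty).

(A; A:dirty, B:dirty)

step 1/7 (Left): (A; A:dirty, B:dirty)
step 2/7 (Right): (B; A:dirty, B:dirty)
step 3/7 (Left): (A; A:dirty, B:dirty)
step 4/7 (Right): (B; A:dirty, B:dirty)
step 5/7 (Left): (A; A:dirty, B:dirty)
step 6/7 (Left): (A; A:dirty, B:dirty)
step 7/7 (Left): (A; A:dirty, B:dirty)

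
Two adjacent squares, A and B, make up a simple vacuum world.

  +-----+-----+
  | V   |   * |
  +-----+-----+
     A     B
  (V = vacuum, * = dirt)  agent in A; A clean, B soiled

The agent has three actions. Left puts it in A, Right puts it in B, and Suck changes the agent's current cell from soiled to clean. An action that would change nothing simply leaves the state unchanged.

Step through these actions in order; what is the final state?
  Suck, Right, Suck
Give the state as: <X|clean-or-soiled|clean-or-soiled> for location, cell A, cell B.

step 1/3 (Suck): <A|clean|soiled>
step 2/3 (Right): <B|clean|soiled>
step 3/3 (Suck): <B|clean|clean>

<B|clean|clean>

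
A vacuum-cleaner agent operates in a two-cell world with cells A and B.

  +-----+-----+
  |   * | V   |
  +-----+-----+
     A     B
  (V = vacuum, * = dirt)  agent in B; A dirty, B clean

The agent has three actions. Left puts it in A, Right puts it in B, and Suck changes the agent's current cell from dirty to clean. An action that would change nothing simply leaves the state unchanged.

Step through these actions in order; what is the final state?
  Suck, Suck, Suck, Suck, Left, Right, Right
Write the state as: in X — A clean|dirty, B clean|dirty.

Suck (#1): in B — A dirty, B clean
Suck (#2): in B — A dirty, B clean
Suck (#3): in B — A dirty, B clean
Suck (#4): in B — A dirty, B clean
Left (#5): in A — A dirty, B clean
Right (#6): in B — A dirty, B clean
Right (#7): in B — A dirty, B clean

in B — A dirty, B clean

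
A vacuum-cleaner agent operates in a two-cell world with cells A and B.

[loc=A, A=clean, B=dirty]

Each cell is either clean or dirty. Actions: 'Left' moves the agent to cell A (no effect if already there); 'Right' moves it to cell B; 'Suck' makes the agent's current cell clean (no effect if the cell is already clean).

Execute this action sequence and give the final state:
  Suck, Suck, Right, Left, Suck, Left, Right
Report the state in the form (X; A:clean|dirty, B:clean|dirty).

(B; A:clean, B:dirty)

step 1/7 (Suck): (A; A:clean, B:dirty)
step 2/7 (Suck): (A; A:clean, B:dirty)
step 3/7 (Right): (B; A:clean, B:dirty)
step 4/7 (Left): (A; A:clean, B:dirty)
step 5/7 (Suck): (A; A:clean, B:dirty)
step 6/7 (Left): (A; A:clean, B:dirty)
step 7/7 (Right): (B; A:clean, B:dirty)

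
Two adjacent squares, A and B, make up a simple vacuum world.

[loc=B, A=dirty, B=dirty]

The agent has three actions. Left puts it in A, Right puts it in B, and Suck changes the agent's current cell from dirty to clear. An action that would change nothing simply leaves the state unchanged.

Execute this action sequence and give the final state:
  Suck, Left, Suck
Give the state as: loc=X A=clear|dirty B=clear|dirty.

1. Suck → loc=B A=dirty B=clear
2. Left → loc=A A=dirty B=clear
3. Suck → loc=A A=clear B=clear

loc=A A=clear B=clear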